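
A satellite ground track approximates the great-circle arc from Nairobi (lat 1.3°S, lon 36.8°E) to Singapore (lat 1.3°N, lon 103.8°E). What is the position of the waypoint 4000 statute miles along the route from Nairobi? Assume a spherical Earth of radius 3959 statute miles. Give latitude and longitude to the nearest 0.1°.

≈ lat 1.0°N, lon 94.6°E

The haversine formula gives a central angle δ ≈ 1.170 rad (67.0°) between the endpoints. The total great-circle distance is δ·R ≈ 1.170 × 3959 ≈ 4633 mi, so the target fraction is f = 4000/4633 ≈ 0.863.
Interpolate at f ≈ 0.863 with slerp weights a = sin((1−f)δ)/sin δ ≈ 0.173, b = sin(fδ)/sin δ ≈ 0.920.
p = a·p₁ + b·p₂ ≈ (-0.081, 0.997, 0.017); φ = arcsin(p_z) ≈ 0.97°, λ = atan2(p_y, p_x) ≈ 94.65°.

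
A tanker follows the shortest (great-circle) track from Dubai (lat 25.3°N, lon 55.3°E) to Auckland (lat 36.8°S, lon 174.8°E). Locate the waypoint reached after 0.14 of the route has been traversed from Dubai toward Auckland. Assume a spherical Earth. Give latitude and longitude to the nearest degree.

≈ lat 16°N, lon 72°E

The haversine formula gives a central angle δ ≈ 2.230 rad (127.8°) between the endpoints.
Interpolate at f = 0.14 with slerp weights a = sin((1−f)δ)/sin δ ≈ 1.190, b = sin(fδ)/sin δ ≈ 0.389.
p = a·p₁ + b·p₂ ≈ (0.302, 0.912, 0.276); φ = arcsin(p_z) ≈ 16.00°, λ = atan2(p_y, p_x) ≈ 71.66°.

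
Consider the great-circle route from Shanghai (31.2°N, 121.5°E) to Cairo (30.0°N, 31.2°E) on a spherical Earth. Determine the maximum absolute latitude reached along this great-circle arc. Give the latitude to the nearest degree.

The great circle lies in the plane with unit normal n̂ = (p₁ × p₂)/|p₁ × p₂|.
Here n̂_z ≈ -0.766; the vertex latitude is φ_max = arccos|n̂_z| ≈ 40.0°.
Check via Clairaut: cos φ_max = |cos φ₁| · sin C = cos(31.2°)·sin(63.6°) ≈ 0.766, again giving ≈ 40.0°.

≈ 40°N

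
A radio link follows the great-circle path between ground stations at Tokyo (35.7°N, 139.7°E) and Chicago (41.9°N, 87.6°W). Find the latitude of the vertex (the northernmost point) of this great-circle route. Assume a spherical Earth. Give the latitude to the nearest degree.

The great circle lies in the plane with unit normal n̂ = (p₁ × p₂)/|p₁ × p₂|.
Here n̂_z ≈ +0.444; the vertex latitude is φ_max = arccos|n̂_z| ≈ 63.6°.

≈ 64°N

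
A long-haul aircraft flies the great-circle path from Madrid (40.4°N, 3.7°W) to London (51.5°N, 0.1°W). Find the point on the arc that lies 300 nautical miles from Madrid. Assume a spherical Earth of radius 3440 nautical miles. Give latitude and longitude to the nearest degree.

≈ 45°N, 2°W

Write both endpoints as unit vectors p₁, p₂ with components (cos φ cos λ, cos φ sin λ, sin φ).
The central angle between the endpoints is δ = arccos(p₁·p₂) ≈ 0.199 rad (11.4°). The total great-circle distance is δ·R ≈ 0.199 × 3440 ≈ 683 nmi, so the target fraction is f = 300/683 ≈ 0.439.
Interpolate at f ≈ 0.439 with slerp weights a = sin((1−f)δ)/sin δ ≈ 0.563, b = sin(fδ)/sin δ ≈ 0.442.
p = a·p₁ + b·p₂ ≈ (0.703, -0.028, 0.711); φ = arcsin(p_z) ≈ 45.29°, λ = atan2(p_y, p_x) ≈ -2.29°.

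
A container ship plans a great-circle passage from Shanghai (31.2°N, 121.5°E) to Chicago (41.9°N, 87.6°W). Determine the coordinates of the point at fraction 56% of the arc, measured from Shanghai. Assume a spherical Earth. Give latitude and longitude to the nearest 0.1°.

≈ 71.5°N, 159.2°W

The haversine formula gives a central angle δ ≈ 1.783 rad (102.1°) between the endpoints.
Interpolate at f = 0.56 with slerp weights a = sin((1−f)δ)/sin δ ≈ 0.723, b = sin(fδ)/sin δ ≈ 0.860.
p = a·p₁ + b·p₂ ≈ (-0.296, -0.112, 0.949); φ = arcsin(p_z) ≈ 71.53°, λ = atan2(p_y, p_x) ≈ -159.21°.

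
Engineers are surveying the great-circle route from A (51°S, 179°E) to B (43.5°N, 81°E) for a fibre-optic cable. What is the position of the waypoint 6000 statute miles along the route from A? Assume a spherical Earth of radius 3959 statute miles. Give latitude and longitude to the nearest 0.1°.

≈ (13.6°N, 111.9°E)

The haversine formula gives a central angle δ ≈ 2.212 rad (126.8°) between the endpoints. The total great-circle distance is δ·R ≈ 2.212 × 3959 ≈ 8759 mi, so the target fraction is f = 6000/8759 ≈ 0.685.
Interpolate at f ≈ 0.685 with slerp weights a = sin((1−f)δ)/sin δ ≈ 0.801, b = sin(fδ)/sin δ ≈ 1.246.
p = a·p₁ + b·p₂ ≈ (-0.363, 0.902, 0.235); φ = arcsin(p_z) ≈ 13.61°, λ = atan2(p_y, p_x) ≈ 111.91°.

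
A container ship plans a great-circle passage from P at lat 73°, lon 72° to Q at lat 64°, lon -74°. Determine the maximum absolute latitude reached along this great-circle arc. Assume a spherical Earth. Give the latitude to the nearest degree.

The great circle lies in the plane with unit normal n̂ = (p₁ × p₂)/|p₁ × p₂|.
Here n̂_z ≈ -0.109; the vertex latitude is φ_max = arccos|n̂_z| ≈ 83.7°.
Check via Clairaut: cos φ_max = |cos φ₁| · sin C = cos(73.0°)·sin(21.9°) ≈ 0.109, again giving ≈ 83.7°.

≈ 84°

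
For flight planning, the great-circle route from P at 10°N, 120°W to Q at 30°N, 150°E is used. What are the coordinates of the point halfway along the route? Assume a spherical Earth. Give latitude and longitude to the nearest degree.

≈ 27°N, 161°W

Convert each endpoint to a unit vector on the sphere (x = cos φ cos λ, y = cos φ sin λ, z = sin φ).
The central angle between the endpoints is δ = arccos(p₁·p₂) ≈ 1.484 rad (85.0°).
Interpolate at f = 1/2 with slerp weights a = sin((1−f)δ)/sin δ ≈ 0.678, b = sin(fδ)/sin δ ≈ 0.678.
p = a·p₁ + b·p₂ ≈ (-0.843, -0.285, 0.457); φ = arcsin(p_z) ≈ 27.19°, λ = atan2(p_y, p_x) ≈ -161.33°.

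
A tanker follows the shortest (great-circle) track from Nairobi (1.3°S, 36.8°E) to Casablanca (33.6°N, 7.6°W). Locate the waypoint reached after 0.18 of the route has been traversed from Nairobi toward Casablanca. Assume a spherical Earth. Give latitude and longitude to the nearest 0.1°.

≈ 5.5°N, 29.8°E

Write both endpoints as unit vectors p₁, p₂ with components (cos φ cos λ, cos φ sin λ, sin φ).
The central angle between the endpoints is δ = arccos(p₁·p₂) ≈ 0.949 rad (54.4°).
Interpolate at f = 0.18 with slerp weights a = sin((1−f)δ)/sin δ ≈ 0.864, b = sin(fδ)/sin δ ≈ 0.209.
p = a·p₁ + b·p₂ ≈ (0.864, 0.494, 0.096); φ = arcsin(p_z) ≈ 5.52°, λ = atan2(p_y, p_x) ≈ 29.77°.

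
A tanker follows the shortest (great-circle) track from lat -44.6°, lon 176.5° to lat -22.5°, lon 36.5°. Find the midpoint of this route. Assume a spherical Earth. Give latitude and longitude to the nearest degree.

≈ lat -61°, lon 87°

The haversine formula gives a central angle δ ≈ 1.808 rad (103.6°) between the endpoints.
Interpolate at f = 1/2 with slerp weights a = sin((1−f)δ)/sin δ ≈ 0.809, b = sin(fδ)/sin δ ≈ 0.809.
p = a·p₁ + b·p₂ ≈ (0.026, 0.479, -0.877); φ = arcsin(p_z) ≈ -61.30°, λ = atan2(p_y, p_x) ≈ 86.91°.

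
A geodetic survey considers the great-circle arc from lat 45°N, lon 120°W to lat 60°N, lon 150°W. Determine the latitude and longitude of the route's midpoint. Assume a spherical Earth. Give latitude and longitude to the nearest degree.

≈ lat 53°N, lon 132°W

Convert each endpoint to a unit vector on the sphere (x = cos φ cos λ, y = cos φ sin λ, z = sin φ).
The central angle between the endpoints is δ = arccos(p₁·p₂) ≈ 0.406 rad (23.3°).
Interpolate at f = 1/2 with slerp weights a = sin((1−f)δ)/sin δ ≈ 0.511, b = sin(fδ)/sin δ ≈ 0.511.
p = a·p₁ + b·p₂ ≈ (-0.402, -0.440, 0.803); φ = arcsin(p_z) ≈ 53.43°, λ = atan2(p_y, p_x) ≈ -132.37°.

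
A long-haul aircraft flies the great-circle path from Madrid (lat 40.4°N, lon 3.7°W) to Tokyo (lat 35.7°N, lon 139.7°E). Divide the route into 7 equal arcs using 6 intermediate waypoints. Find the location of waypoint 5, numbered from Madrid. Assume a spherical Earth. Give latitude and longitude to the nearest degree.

≈ lat 58°N, lon 116°E

Write both endpoints as unit vectors p₁, p₂ with components (cos φ cos λ, cos φ sin λ, sin φ).
The central angle between the endpoints is δ = arccos(p₁·p₂) ≈ 1.689 rad (96.8°).
Interpolate at f = 5/7 with slerp weights a = sin((1−f)δ)/sin δ ≈ 0.467, b = sin(fδ)/sin δ ≈ 0.941.
p = a·p₁ + b·p₂ ≈ (-0.228, 0.471, 0.852); φ = arcsin(p_z) ≈ 58.44°, λ = atan2(p_y, p_x) ≈ 115.78°.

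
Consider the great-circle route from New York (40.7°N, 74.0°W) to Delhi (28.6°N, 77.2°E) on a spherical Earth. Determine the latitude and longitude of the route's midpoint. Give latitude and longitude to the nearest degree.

≈ (69°N, 18°E)

The haversine formula gives a central angle δ ≈ 1.845 rad (105.7°) between the endpoints.
Interpolate at f = 1/2 with slerp weights a = sin((1−f)δ)/sin δ ≈ 0.828, b = sin(fδ)/sin δ ≈ 0.828.
p = a·p₁ + b·p₂ ≈ (0.334, 0.106, 0.937); φ = arcsin(p_z) ≈ 69.49°, λ = atan2(p_y, p_x) ≈ 17.52°.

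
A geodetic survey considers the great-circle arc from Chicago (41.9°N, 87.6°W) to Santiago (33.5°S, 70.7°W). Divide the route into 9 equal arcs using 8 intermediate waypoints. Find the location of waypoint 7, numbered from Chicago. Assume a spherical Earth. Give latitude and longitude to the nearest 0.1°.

Convert each endpoint to a unit vector on the sphere (x = cos φ cos λ, y = cos φ sin λ, z = sin φ).
The central angle between the endpoints is δ = arccos(p₁·p₂) ≈ 1.344 rad (77.0°).
Interpolate at f = 7/9 with slerp weights a = sin((1−f)δ)/sin δ ≈ 0.302, b = sin(fδ)/sin δ ≈ 0.888.
p = a·p₁ + b·p₂ ≈ (0.254, -0.923, -0.288); φ = arcsin(p_z) ≈ -16.76°, λ = atan2(p_y, p_x) ≈ -74.61°.

≈ 16.8°S, 74.6°W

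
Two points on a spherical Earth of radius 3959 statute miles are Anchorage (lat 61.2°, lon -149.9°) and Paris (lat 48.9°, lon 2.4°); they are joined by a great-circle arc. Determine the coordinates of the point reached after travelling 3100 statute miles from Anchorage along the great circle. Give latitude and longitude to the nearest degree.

Convert each endpoint to a unit vector on the sphere (x = cos φ cos λ, y = cos φ sin λ, z = sin φ).
The central angle between the endpoints is δ = arccos(p₁·p₂) ≈ 1.181 rad (67.7°). The total great-circle distance is δ·R ≈ 1.181 × 3959 ≈ 4676 mi, so the target fraction is f = 3100/4676 ≈ 0.663.
Interpolate at f ≈ 0.663 with slerp weights a = sin((1−f)δ)/sin δ ≈ 0.419, b = sin(fδ)/sin δ ≈ 0.763.
p = a·p₁ + b·p₂ ≈ (0.326, -0.080, 0.942); φ = arcsin(p_z) ≈ 70.37°, λ = atan2(p_y, p_x) ≈ -13.82°.

≈ lat 70°, lon -14°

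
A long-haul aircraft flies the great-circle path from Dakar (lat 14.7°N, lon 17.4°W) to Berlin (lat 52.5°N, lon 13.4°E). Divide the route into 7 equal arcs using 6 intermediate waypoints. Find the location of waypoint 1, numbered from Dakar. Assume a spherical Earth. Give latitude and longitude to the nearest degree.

≈ lat 20°N, lon 14°W

Convert each endpoint to a unit vector on the sphere (x = cos φ cos λ, y = cos φ sin λ, z = sin φ).
The central angle between the endpoints is δ = arccos(p₁·p₂) ≈ 0.785 rad (45.0°).
Interpolate at f = 1/7 with slerp weights a = sin((1−f)δ)/sin δ ≈ 0.882, b = sin(fδ)/sin δ ≈ 0.158.
p = a·p₁ + b·p₂ ≈ (0.908, -0.233, 0.349); φ = arcsin(p_z) ≈ 20.45°, λ = atan2(p_y, p_x) ≈ -14.38°.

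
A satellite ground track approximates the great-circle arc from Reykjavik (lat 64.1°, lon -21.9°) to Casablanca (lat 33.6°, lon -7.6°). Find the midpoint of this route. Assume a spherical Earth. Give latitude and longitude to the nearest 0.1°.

The haversine formula gives a central angle δ ≈ 0.554 rad (31.7°) between the endpoints.
Interpolate at f = 1/2 with slerp weights a = sin((1−f)δ)/sin δ ≈ 0.520, b = sin(fδ)/sin δ ≈ 0.520.
p = a·p₁ + b·p₂ ≈ (0.640, -0.142, 0.755); φ = arcsin(p_z) ≈ 49.05°, λ = atan2(p_y, p_x) ≈ -12.51°.

≈ lat 49.0°, lon -12.5°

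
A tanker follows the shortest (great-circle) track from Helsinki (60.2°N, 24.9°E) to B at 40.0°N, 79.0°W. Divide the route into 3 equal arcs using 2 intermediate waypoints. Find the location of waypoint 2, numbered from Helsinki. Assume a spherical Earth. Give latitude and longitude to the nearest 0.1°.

From cos δ = sin φ₁ sin φ₂ + cos φ₁ cos φ₂ cos Δλ, the central angle is δ ≈ 1.086 rad (62.2°).
Interpolate at f = 2/3 with slerp weights a = sin((1−f)δ)/sin δ ≈ 0.400, b = sin(fδ)/sin δ ≈ 0.749.
p = a·p₁ + b·p₂ ≈ (0.290, -0.479, 0.828); φ = arcsin(p_z) ≈ 55.94°, λ = atan2(p_y, p_x) ≈ -58.83°.

≈ 55.9°N, 58.8°W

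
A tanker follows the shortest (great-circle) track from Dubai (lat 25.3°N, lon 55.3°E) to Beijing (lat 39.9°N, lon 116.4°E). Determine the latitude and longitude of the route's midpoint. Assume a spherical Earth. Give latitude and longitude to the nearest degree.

≈ lat 37°N, lon 83°E

Write both endpoints as unit vectors p₁, p₂ with components (cos φ cos λ, cos φ sin λ, sin φ).
The central angle between the endpoints is δ = arccos(p₁·p₂) ≈ 0.916 rad (52.5°).
Interpolate at f = 1/2 with slerp weights a = sin((1−f)δ)/sin δ ≈ 0.557, b = sin(fδ)/sin δ ≈ 0.557.
p = a·p₁ + b·p₂ ≈ (0.097, 0.797, 0.596); φ = arcsin(p_z) ≈ 36.57°, λ = atan2(p_y, p_x) ≈ 83.08°.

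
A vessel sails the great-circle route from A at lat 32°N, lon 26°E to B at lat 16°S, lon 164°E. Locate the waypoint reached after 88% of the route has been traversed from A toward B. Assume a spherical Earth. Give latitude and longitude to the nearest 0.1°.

≈ lat 7.1°S, lon 149.6°E

Convert each endpoint to a unit vector on the sphere (x = cos φ cos λ, y = cos φ sin λ, z = sin φ).
The central angle between the endpoints is δ = arccos(p₁·p₂) ≈ 2.422 rad (138.8°).
Interpolate at f = 0.88 with slerp weights a = sin((1−f)δ)/sin δ ≈ 0.435, b = sin(fδ)/sin δ ≈ 1.285.
p = a·p₁ + b·p₂ ≈ (-0.856, 0.502, -0.124); φ = arcsin(p_z) ≈ -7.11°, λ = atan2(p_y, p_x) ≈ 149.61°.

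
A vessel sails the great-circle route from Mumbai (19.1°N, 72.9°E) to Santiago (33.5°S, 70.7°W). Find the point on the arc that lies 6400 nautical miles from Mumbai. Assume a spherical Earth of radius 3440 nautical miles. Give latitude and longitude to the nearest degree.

≈ (34°S, 25°W)

Convert each endpoint to a unit vector on the sphere (x = cos φ cos λ, y = cos φ sin λ, z = sin φ).
The central angle between the endpoints is δ = arccos(p₁·p₂) ≈ 2.523 rad (144.6°). The total great-circle distance is δ·R ≈ 2.523 × 3440 ≈ 8680 nmi, so the target fraction is f = 6400/8680 ≈ 0.737.
Interpolate at f ≈ 0.737 with slerp weights a = sin((1−f)δ)/sin δ ≈ 1.061, b = sin(fδ)/sin δ ≈ 1.653.
p = a·p₁ + b·p₂ ≈ (0.751, -0.342, -0.565); φ = arcsin(p_z) ≈ -34.41°, λ = atan2(p_y, p_x) ≈ -24.52°.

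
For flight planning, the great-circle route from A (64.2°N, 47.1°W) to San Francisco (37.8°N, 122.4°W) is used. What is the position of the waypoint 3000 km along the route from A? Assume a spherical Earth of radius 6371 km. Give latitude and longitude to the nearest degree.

From cos δ = sin φ₁ sin φ₂ + cos φ₁ cos φ₂ cos Δλ, the central angle is δ ≈ 0.877 rad (50.3°). The total great-circle distance is δ·R ≈ 0.877 × 6371 ≈ 5591 km, so the target fraction is f = 3000/5591 ≈ 0.537.
Interpolate at f ≈ 0.537 with slerp weights a = sin((1−f)δ)/sin δ ≈ 0.514, b = sin(fδ)/sin δ ≈ 0.590.
p = a·p₁ + b·p₂ ≈ (-0.097, -0.557, 0.824); φ = arcsin(p_z) ≈ 55.54°, λ = atan2(p_y, p_x) ≈ -99.91°.

≈ (56°N, 100°W)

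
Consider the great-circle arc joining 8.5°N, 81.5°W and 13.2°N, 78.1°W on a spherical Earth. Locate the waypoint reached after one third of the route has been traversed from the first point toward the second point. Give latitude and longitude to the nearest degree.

≈ 10°N, 80°W

From cos δ = sin φ₁ sin φ₂ + cos φ₁ cos φ₂ cos Δλ, the central angle is δ ≈ 0.101 rad (5.8°).
Interpolate at f = 1/3 with slerp weights a = sin((1−f)δ)/sin δ ≈ 0.667, b = sin(fδ)/sin δ ≈ 0.334.
p = a·p₁ + b·p₂ ≈ (0.165, -0.971, 0.175); φ = arcsin(p_z) ≈ 10.07°, λ = atan2(p_y, p_x) ≈ -80.38°.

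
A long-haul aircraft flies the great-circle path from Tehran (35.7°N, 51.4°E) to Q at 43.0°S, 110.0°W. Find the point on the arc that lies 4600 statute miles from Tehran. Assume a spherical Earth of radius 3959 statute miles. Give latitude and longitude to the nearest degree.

From cos δ = sin φ₁ sin φ₂ + cos φ₁ cos φ₂ cos Δλ, the central angle is δ ≈ 2.861 rad (163.9°). The total great-circle distance is δ·R ≈ 2.861 × 3959 ≈ 11326 mi, so the target fraction is f = 4600/11326 ≈ 0.406.
Interpolate at f ≈ 0.406 with slerp weights a = sin((1−f)δ)/sin δ ≈ 3.581, b = sin(fδ)/sin δ ≈ 3.313.
p = a·p₁ + b·p₂ ≈ (0.985, -0.004, -0.170); φ = arcsin(p_z) ≈ -9.77°, λ = atan2(p_y, p_x) ≈ -0.24°.

≈ 10°S, 0°E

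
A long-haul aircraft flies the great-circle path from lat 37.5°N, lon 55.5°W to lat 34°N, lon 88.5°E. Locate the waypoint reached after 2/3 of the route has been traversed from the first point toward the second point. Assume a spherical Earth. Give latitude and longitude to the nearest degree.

Convert each endpoint to a unit vector on the sphere (x = cos φ cos λ, y = cos φ sin λ, z = sin φ).
The central angle between the endpoints is δ = arccos(p₁·p₂) ≈ 1.764 rad (101.1°).
Interpolate at f = 2/3 with slerp weights a = sin((1−f)δ)/sin δ ≈ 0.565, b = sin(fδ)/sin δ ≈ 0.940.
p = a·p₁ + b·p₂ ≈ (0.274, 0.410, 0.870); φ = arcsin(p_z) ≈ 60.45°, λ = atan2(p_y, p_x) ≈ 56.21°.

≈ lat 60°N, lon 56°E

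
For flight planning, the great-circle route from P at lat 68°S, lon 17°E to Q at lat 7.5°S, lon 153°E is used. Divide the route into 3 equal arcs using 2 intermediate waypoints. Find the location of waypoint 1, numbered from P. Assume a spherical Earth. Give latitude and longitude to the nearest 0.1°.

Convert each endpoint to a unit vector on the sphere (x = cos φ cos λ, y = cos φ sin λ, z = sin φ).
The central angle between the endpoints is δ = arccos(p₁·p₂) ≈ 1.717 rad (98.4°).
Interpolate at f = 1/3 with slerp weights a = sin((1−f)δ)/sin δ ≈ 0.921, b = sin(fδ)/sin δ ≈ 0.548.
p = a·p₁ + b·p₂ ≈ (-0.154, 0.347, -0.925); φ = arcsin(p_z) ≈ -67.67°, λ = atan2(p_y, p_x) ≈ 113.91°.

≈ lat 67.7°S, lon 113.9°E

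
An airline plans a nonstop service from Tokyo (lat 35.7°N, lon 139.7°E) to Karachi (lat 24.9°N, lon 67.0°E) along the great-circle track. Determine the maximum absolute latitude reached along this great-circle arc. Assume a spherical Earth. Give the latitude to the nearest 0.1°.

The great circle lies in the plane with unit normal n̂ = (p₁ × p₂)/|p₁ × p₂|.
Here n̂_z ≈ -0.794; the vertex latitude is φ_max = arccos|n̂_z| ≈ 37.4°.
Check via Clairaut: cos φ_max = |cos φ₁| · sin C = cos(35.7°)·sin(78.0°) ≈ 0.794, again giving ≈ 37.4°.

≈ 37.4°N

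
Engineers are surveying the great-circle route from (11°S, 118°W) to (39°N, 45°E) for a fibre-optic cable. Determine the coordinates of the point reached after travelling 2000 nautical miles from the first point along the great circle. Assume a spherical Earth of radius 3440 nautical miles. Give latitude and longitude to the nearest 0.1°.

≈ (19.1°N, 103.5°W)

Convert each endpoint to a unit vector on the sphere (x = cos φ cos λ, y = cos φ sin λ, z = sin φ).
The central angle between the endpoints is δ = arccos(p₁·p₂) ≈ 2.586 rad (148.2°). The total great-circle distance is δ·R ≈ 2.586 × 3440 ≈ 8896 nmi, so the target fraction is f = 2000/8896 ≈ 0.225.
Interpolate at f ≈ 0.225 with slerp weights a = sin((1−f)δ)/sin δ ≈ 1.720, b = sin(fδ)/sin δ ≈ 1.041.
p = a·p₁ + b·p₂ ≈ (-0.221, -0.919, 0.327); φ = arcsin(p_z) ≈ 19.09°, λ = atan2(p_y, p_x) ≈ -103.50°.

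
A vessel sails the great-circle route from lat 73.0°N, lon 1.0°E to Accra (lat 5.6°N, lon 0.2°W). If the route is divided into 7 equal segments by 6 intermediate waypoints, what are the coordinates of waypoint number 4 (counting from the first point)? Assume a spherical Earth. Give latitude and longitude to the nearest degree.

Write both endpoints as unit vectors p₁, p₂ with components (cos φ cos λ, cos φ sin λ, sin φ).
The central angle between the endpoints is δ = arccos(p₁·p₂) ≈ 1.176 rad (67.4°).
Interpolate at f = 4/7 with slerp weights a = sin((1−f)δ)/sin δ ≈ 0.523, b = sin(fδ)/sin δ ≈ 0.675.
p = a·p₁ + b·p₂ ≈ (0.824, 0.000, 0.566); φ = arcsin(p_z) ≈ 34.49°, λ = atan2(p_y, p_x) ≈ 0.02°.

≈ lat 34°N, lon 0°E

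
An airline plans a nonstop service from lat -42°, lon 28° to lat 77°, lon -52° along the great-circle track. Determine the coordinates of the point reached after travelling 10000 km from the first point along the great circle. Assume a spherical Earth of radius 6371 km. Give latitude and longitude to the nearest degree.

≈ lat 45°, lon 4°

From cos δ = sin φ₁ sin φ₂ + cos φ₁ cos φ₂ cos Δλ, the central angle is δ ≈ 2.243 rad (128.5°). The total great-circle distance is δ·R ≈ 2.243 × 6371 ≈ 14292 km, so the target fraction is f = 10000/14292 ≈ 0.700.
Interpolate at f ≈ 0.700 with slerp weights a = sin((1−f)δ)/sin δ ≈ 0.798, b = sin(fδ)/sin δ ≈ 1.278.
p = a·p₁ + b·p₂ ≈ (0.700, 0.052, 0.712); φ = arcsin(p_z) ≈ 45.39°, λ = atan2(p_y, p_x) ≈ 4.22°.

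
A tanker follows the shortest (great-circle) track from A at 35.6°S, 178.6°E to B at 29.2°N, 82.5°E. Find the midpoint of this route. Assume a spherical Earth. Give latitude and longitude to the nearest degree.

≈ 5°S, 128°E

The haversine formula gives a central angle δ ≈ 1.938 rad (111.1°) between the endpoints.
Interpolate at f = 1/2 with slerp weights a = sin((1−f)δ)/sin δ ≈ 0.883, b = sin(fδ)/sin δ ≈ 0.883.
p = a·p₁ + b·p₂ ≈ (-0.617, 0.782, -0.083); φ = arcsin(p_z) ≈ -4.78°, λ = atan2(p_y, p_x) ≈ 128.29°.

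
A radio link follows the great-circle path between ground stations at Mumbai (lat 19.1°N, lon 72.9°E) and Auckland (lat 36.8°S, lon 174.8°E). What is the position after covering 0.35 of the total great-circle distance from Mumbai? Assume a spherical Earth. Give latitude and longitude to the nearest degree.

Convert each endpoint to a unit vector on the sphere (x = cos φ cos λ, y = cos φ sin λ, z = sin φ).
The central angle between the endpoints is δ = arccos(p₁·p₂) ≈ 1.931 rad (110.6°).
Interpolate at f = 0.35 with slerp weights a = sin((1−f)δ)/sin δ ≈ 1.016, b = sin(fδ)/sin δ ≈ 0.668.
p = a·p₁ + b·p₂ ≈ (-0.251, 0.966, -0.068); φ = arcsin(p_z) ≈ -3.90°, λ = atan2(p_y, p_x) ≈ 104.55°.

≈ lat 4°S, lon 105°E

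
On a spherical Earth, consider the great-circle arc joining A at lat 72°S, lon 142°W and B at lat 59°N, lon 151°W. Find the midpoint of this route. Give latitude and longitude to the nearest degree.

≈ lat 7°S, lon 148°W

Convert each endpoint to a unit vector on the sphere (x = cos φ cos λ, y = cos φ sin λ, z = sin φ).
The central angle between the endpoints is δ = arccos(p₁·p₂) ≈ 2.289 rad (131.1°).
Interpolate at f = 1/2 with slerp weights a = sin((1−f)δ)/sin δ ≈ 1.209, b = sin(fδ)/sin δ ≈ 1.209.
p = a·p₁ + b·p₂ ≈ (-0.839, -0.532, -0.114); φ = arcsin(p_z) ≈ -6.52°, λ = atan2(p_y, p_x) ≈ -147.63°.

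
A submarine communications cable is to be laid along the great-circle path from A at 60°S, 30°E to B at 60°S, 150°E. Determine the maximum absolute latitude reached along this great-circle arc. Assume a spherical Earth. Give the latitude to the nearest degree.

≈ 74°S

The great circle lies in the plane with unit normal n̂ = (p₁ × p₂)/|p₁ × p₂|.
Here n̂_z ≈ +0.277; the vertex latitude is φ_max = arccos|n̂_z| ≈ 73.9°.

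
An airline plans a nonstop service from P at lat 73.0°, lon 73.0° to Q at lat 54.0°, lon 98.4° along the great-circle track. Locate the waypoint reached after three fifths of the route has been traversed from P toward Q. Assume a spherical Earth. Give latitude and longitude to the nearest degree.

Write both endpoints as unit vectors p₁, p₂ with components (cos φ cos λ, cos φ sin λ, sin φ).
The central angle between the endpoints is δ = arccos(p₁·p₂) ≈ 0.379 rad (21.7°).
Interpolate at f = 3/5 with slerp weights a = sin((1−f)δ)/sin δ ≈ 0.408, b = sin(fδ)/sin δ ≈ 0.609.
p = a·p₁ + b·p₂ ≈ (-0.017, 0.468, 0.883); φ = arcsin(p_z) ≈ 62.05°, λ = atan2(p_y, p_x) ≈ 92.13°.

≈ lat 62°, lon 92°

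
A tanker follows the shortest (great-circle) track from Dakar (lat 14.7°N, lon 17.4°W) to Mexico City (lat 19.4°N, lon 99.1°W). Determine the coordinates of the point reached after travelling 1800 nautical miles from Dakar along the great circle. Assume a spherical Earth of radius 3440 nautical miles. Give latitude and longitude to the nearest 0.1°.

≈ lat 21.2°N, lon 48.2°W

Convert each endpoint to a unit vector on the sphere (x = cos φ cos λ, y = cos φ sin λ, z = sin φ).
The central angle between the endpoints is δ = arccos(p₁·p₂) ≈ 1.353 rad (77.5°). The total great-circle distance is δ·R ≈ 1.353 × 3440 ≈ 4655 nmi, so the target fraction is f = 1800/4655 ≈ 0.387.
Interpolate at f ≈ 0.387 with slerp weights a = sin((1−f)δ)/sin δ ≈ 0.756, b = sin(fδ)/sin δ ≈ 0.512.
p = a·p₁ + b·p₂ ≈ (0.621, -0.695, 0.362); φ = arcsin(p_z) ≈ 21.21°, λ = atan2(p_y, p_x) ≈ -48.22°.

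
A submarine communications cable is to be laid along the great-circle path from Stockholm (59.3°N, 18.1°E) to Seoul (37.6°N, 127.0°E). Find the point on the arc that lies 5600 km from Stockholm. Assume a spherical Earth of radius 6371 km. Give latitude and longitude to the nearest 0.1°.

≈ 50.9°N, 113.3°E

Write both endpoints as unit vectors p₁, p₂ with components (cos φ cos λ, cos φ sin λ, sin φ).
The central angle between the endpoints is δ = arccos(p₁·p₂) ≈ 1.166 rad (66.8°). The total great-circle distance is δ·R ≈ 1.166 × 6371 ≈ 7430 km, so the target fraction is f = 5600/7430 ≈ 0.754.
Interpolate at f ≈ 0.754 with slerp weights a = sin((1−f)δ)/sin δ ≈ 0.308, b = sin(fδ)/sin δ ≈ 0.838.
p = a·p₁ + b·p₂ ≈ (-0.250, 0.579, 0.776); φ = arcsin(p_z) ≈ 50.91°, λ = atan2(p_y, p_x) ≈ 113.34°.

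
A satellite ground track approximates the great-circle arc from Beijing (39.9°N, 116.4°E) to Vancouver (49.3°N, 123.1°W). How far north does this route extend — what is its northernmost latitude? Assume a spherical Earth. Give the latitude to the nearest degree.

≈ 64°N

The great circle lies in the plane with unit normal n̂ = (p₁ × p₂)/|p₁ × p₂|.
Here n̂_z ≈ +0.443; the vertex latitude is φ_max = arccos|n̂_z| ≈ 63.7°.
Check via Clairaut: cos φ_max = |cos φ₁| · sin C = cos(39.9°)·sin(35.3°) ≈ 0.443, again giving ≈ 63.7°.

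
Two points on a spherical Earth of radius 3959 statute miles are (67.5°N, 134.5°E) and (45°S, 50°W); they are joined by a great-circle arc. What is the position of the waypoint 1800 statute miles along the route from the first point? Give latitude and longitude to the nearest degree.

The haversine formula gives a central angle δ ≈ 2.747 rad (157.4°) between the endpoints. The total great-circle distance is δ·R ≈ 2.747 × 3959 ≈ 10874 mi, so the target fraction is f = 1800/10874 ≈ 0.166.
Interpolate at f ≈ 0.166 with slerp weights a = sin((1−f)δ)/sin δ ≈ 1.952, b = sin(fδ)/sin δ ≈ 1.142.
p = a·p₁ + b·p₂ ≈ (-0.005, -0.086, 0.996); φ = arcsin(p_z) ≈ 85.09°, λ = atan2(p_y, p_x) ≈ -93.17°.

≈ (85°N, 93°W)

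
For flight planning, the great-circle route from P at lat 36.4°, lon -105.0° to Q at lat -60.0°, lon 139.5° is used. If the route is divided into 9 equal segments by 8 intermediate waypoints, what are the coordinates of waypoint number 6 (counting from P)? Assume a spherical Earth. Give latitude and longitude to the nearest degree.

Write both endpoints as unit vectors p₁, p₂ with components (cos φ cos λ, cos φ sin λ, sin φ).
The central angle between the endpoints is δ = arccos(p₁·p₂) ≈ 2.328 rad (133.4°).
Interpolate at f = 6/9 with slerp weights a = sin((1−f)δ)/sin δ ≈ 0.964, b = sin(fδ)/sin δ ≈ 1.376.
p = a·p₁ + b·p₂ ≈ (-0.724, -0.303, -0.620); φ = arcsin(p_z) ≈ -38.29°, λ = atan2(p_y, p_x) ≈ -157.31°.

≈ lat -38°, lon -157°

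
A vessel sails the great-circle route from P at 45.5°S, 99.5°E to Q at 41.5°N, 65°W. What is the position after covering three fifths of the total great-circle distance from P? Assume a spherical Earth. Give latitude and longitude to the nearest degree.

≈ 2°S, 8°W

Convert each endpoint to a unit vector on the sphere (x = cos φ cos λ, y = cos φ sin λ, z = sin φ).
The central angle between the endpoints is δ = arccos(p₁·p₂) ≈ 2.934 rad (168.1°).
Interpolate at f = 3/5 with slerp weights a = sin((1−f)δ)/sin δ ≈ 4.468, b = sin(fδ)/sin δ ≈ 4.759.
p = a·p₁ + b·p₂ ≈ (0.989, -0.141, -0.034); φ = arcsin(p_z) ≈ -1.92°, λ = atan2(p_y, p_x) ≈ -8.14°.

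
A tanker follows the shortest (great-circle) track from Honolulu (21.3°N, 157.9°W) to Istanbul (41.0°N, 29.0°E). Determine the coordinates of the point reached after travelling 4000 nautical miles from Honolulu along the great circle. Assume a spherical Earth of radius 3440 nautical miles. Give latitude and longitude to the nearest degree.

Write both endpoints as unit vectors p₁, p₂ with components (cos φ cos λ, cos φ sin λ, sin φ).
The central angle between the endpoints is δ = arccos(p₁·p₂) ≈ 2.049 rad (117.4°). The total great-circle distance is δ·R ≈ 2.049 × 3440 ≈ 7047 nmi, so the target fraction is f = 4000/7047 ≈ 0.568.
Interpolate at f ≈ 0.568 with slerp weights a = sin((1−f)δ)/sin δ ≈ 0.872, b = sin(fδ)/sin δ ≈ 1.034.
p = a·p₁ + b·p₂ ≈ (-0.070, 0.073, 0.995); φ = arcsin(p_z) ≈ 84.20°, λ = atan2(p_y, p_x) ≈ 134.16°.

≈ (84°N, 134°E)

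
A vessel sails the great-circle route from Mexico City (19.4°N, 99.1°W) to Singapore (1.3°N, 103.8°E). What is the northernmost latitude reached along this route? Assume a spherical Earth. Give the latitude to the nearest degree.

≈ 44°N

The great circle lies in the plane with unit normal n̂ = (p₁ × p₂)/|p₁ × p₂|.
Here n̂_z ≈ -0.722; the vertex latitude is φ_max = arccos|n̂_z| ≈ 43.8°.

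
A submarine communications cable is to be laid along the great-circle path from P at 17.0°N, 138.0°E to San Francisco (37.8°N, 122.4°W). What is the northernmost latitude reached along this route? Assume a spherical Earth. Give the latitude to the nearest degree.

≈ 42°N

The great circle lies in the plane with unit normal n̂ = (p₁ × p₂)/|p₁ × p₂|.
Here n̂_z ≈ +0.746; the vertex latitude is φ_max = arccos|n̂_z| ≈ 41.7°.
Check via Clairaut: cos φ_max = |cos φ₁| · sin C = cos(17.0°)·sin(51.3°) ≈ 0.746, again giving ≈ 41.7°.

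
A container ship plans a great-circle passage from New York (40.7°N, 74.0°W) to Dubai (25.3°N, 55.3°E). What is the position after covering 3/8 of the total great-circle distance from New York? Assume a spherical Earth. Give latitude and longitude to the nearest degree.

Convert each endpoint to a unit vector on the sphere (x = cos φ cos λ, y = cos φ sin λ, z = sin φ).
The central angle between the endpoints is δ = arccos(p₁·p₂) ≈ 1.727 rad (98.9°).
Interpolate at f = 3/8 with slerp weights a = sin((1−f)δ)/sin δ ≈ 0.892, b = sin(fδ)/sin δ ≈ 0.611.
p = a·p₁ + b·p₂ ≈ (0.501, -0.196, 0.843); φ = arcsin(p_z) ≈ 57.45°, λ = atan2(p_y, p_x) ≈ -21.42°.

≈ 57°N, 21°W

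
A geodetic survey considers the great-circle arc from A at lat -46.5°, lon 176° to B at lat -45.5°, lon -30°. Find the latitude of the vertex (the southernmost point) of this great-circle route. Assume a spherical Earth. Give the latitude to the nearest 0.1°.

≈ -77.7°

The great circle lies in the plane with unit normal n̂ = (p₁ × p₂)/|p₁ × p₂|.
Here n̂_z ≈ +0.212; the vertex latitude is φ_max = arccos|n̂_z| ≈ 77.7°.
Check via Clairaut: cos φ_max = |cos φ₁| · sin C = cos(46.5°)·sin(162.0°) ≈ 0.212, again giving ≈ 77.7°.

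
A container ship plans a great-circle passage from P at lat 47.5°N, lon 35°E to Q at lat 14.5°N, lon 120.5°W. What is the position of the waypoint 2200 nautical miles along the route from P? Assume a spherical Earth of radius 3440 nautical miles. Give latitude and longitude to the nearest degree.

≈ lat 72°N, lon 26°W

From cos δ = sin φ₁ sin φ₂ + cos φ₁ cos φ₂ cos Δλ, the central angle is δ ≈ 1.994 rad (114.2°). The total great-circle distance is δ·R ≈ 1.994 × 3440 ≈ 6859 nmi, so the target fraction is f = 2200/6859 ≈ 0.321.
Interpolate at f ≈ 0.321 with slerp weights a = sin((1−f)δ)/sin δ ≈ 1.071, b = sin(fδ)/sin δ ≈ 0.655.
p = a·p₁ + b·p₂ ≈ (0.271, -0.131, 0.954); φ = arcsin(p_z) ≈ 72.48°, λ = atan2(p_y, p_x) ≈ -25.78°.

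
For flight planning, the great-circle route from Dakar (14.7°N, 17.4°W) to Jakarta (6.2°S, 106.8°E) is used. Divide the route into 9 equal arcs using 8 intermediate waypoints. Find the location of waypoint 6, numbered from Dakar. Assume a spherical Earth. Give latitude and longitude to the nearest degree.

Write both endpoints as unit vectors p₁, p₂ with components (cos φ cos λ, cos φ sin λ, sin φ).
The central angle between the endpoints is δ = arccos(p₁·p₂) ≈ 2.175 rad (124.6°).
Interpolate at f = 6/9 with slerp weights a = sin((1−f)δ)/sin δ ≈ 0.806, b = sin(fδ)/sin δ ≈ 1.206.
p = a·p₁ + b·p₂ ≈ (0.397, 0.915, 0.074); φ = arcsin(p_z) ≈ 4.25°, λ = atan2(p_y, p_x) ≈ 66.54°.

≈ (4°N, 67°E)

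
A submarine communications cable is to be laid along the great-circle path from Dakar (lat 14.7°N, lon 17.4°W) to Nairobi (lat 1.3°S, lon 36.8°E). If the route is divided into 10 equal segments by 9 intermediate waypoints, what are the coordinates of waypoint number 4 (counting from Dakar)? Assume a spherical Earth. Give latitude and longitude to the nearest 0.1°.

Convert each endpoint to a unit vector on the sphere (x = cos φ cos λ, y = cos φ sin λ, z = sin φ).
The central angle between the endpoints is δ = arccos(p₁·p₂) ≈ 0.977 rad (56.0°).
Interpolate at f = 4/10 with slerp weights a = sin((1−f)δ)/sin δ ≈ 0.667, b = sin(fδ)/sin δ ≈ 0.460.
p = a·p₁ + b·p₂ ≈ (0.984, 0.082, 0.159); φ = arcsin(p_z) ≈ 9.14°, λ = atan2(p_y, p_x) ≈ 4.77°.

≈ lat 9.1°N, lon 4.8°E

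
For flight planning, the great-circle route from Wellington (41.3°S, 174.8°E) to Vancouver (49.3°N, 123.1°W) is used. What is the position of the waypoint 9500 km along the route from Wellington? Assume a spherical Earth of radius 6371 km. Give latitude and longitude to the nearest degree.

From cos δ = sin φ₁ sin φ₂ + cos φ₁ cos φ₂ cos Δλ, the central angle is δ ≈ 1.845 rad (105.7°). The total great-circle distance is δ·R ≈ 1.845 × 6371 ≈ 11757 km, so the target fraction is f = 9500/11757 ≈ 0.808.
Interpolate at f ≈ 0.808 with slerp weights a = sin((1−f)δ)/sin δ ≈ 0.360, b = sin(fδ)/sin δ ≈ 1.036.
p = a·p₁ + b·p₂ ≈ (-0.638, -0.541, 0.547); φ = arcsin(p_z) ≈ 33.18°, λ = atan2(p_y, p_x) ≈ -139.71°.

≈ 33°N, 140°W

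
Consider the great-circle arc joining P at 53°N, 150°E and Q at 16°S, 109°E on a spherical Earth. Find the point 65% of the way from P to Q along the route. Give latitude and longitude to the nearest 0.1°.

≈ 8.9°N, 119.8°E

The haversine formula gives a central angle δ ≈ 1.353 rad (77.5°) between the endpoints.
Interpolate at f = 0.65 with slerp weights a = sin((1−f)δ)/sin δ ≈ 0.467, b = sin(fδ)/sin δ ≈ 0.789.
p = a·p₁ + b·p₂ ≈ (-0.490, 0.858, 0.156); φ = arcsin(p_z) ≈ 8.95°, λ = atan2(p_y, p_x) ≈ 119.76°.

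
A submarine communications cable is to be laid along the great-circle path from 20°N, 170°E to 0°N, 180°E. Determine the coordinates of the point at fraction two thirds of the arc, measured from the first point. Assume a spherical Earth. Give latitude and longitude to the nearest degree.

Write both endpoints as unit vectors p₁, p₂ with components (cos φ cos λ, cos φ sin λ, sin φ).
The central angle between the endpoints is δ = arccos(p₁·p₂) ≈ 0.389 rad (22.3°).
Interpolate at f = 2/3 with slerp weights a = sin((1−f)δ)/sin δ ≈ 0.341, b = sin(fδ)/sin δ ≈ 0.676.
p = a·p₁ + b·p₂ ≈ (-0.992, 0.056, 0.117); φ = arcsin(p_z) ≈ 6.70°, λ = atan2(p_y, p_x) ≈ 176.79°.

≈ 7°N, 177°E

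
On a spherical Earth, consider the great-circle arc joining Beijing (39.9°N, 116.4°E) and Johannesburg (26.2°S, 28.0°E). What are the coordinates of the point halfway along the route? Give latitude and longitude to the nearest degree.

Convert each endpoint to a unit vector on the sphere (x = cos φ cos λ, y = cos φ sin λ, z = sin φ).
The central angle between the endpoints is δ = arccos(p₁·p₂) ≈ 1.838 rad (105.3°).
Interpolate at f = 1/2 with slerp weights a = sin((1−f)δ)/sin δ ≈ 0.824, b = sin(fδ)/sin δ ≈ 0.824.
p = a·p₁ + b·p₂ ≈ (0.372, 0.914, 0.165); φ = arcsin(p_z) ≈ 9.49°, λ = atan2(p_y, p_x) ≈ 67.85°.

≈ (9°N, 68°E)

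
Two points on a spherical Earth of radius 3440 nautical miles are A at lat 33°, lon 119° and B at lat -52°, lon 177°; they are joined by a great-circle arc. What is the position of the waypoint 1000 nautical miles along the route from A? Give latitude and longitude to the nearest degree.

≈ lat 19°, lon 128°

Write both endpoints as unit vectors p₁, p₂ with components (cos φ cos λ, cos φ sin λ, sin φ).
The central angle between the endpoints is δ = arccos(p₁·p₂) ≈ 1.727 rad (98.9°). The total great-circle distance is δ·R ≈ 1.727 × 3440 ≈ 5941 nmi, so the target fraction is f = 1000/5941 ≈ 0.168.
Interpolate at f ≈ 0.168 with slerp weights a = sin((1−f)δ)/sin δ ≈ 1.003, b = sin(fδ)/sin δ ≈ 0.290.
p = a·p₁ + b·p₂ ≈ (-0.586, 0.745, 0.318); φ = arcsin(p_z) ≈ 18.53°, λ = atan2(p_y, p_x) ≈ 128.19°.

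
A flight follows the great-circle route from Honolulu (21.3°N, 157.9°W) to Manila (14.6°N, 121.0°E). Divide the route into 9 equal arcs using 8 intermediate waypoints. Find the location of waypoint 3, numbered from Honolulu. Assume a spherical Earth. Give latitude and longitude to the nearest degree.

Write both endpoints as unit vectors p₁, p₂ with components (cos φ cos λ, cos φ sin λ, sin φ).
The central angle between the endpoints is δ = arccos(p₁·p₂) ≈ 1.338 rad (76.6°).
Interpolate at f = 3/9 with slerp weights a = sin((1−f)δ)/sin δ ≈ 0.800, b = sin(fδ)/sin δ ≈ 0.443.
p = a·p₁ + b·p₂ ≈ (-0.911, 0.087, 0.402); φ = arcsin(p_z) ≈ 23.72°, λ = atan2(p_y, p_x) ≈ 174.53°.

≈ (24°N, 175°E)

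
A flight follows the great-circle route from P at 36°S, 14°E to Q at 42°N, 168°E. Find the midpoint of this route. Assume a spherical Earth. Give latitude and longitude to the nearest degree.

≈ 13°N, 81°E

The haversine formula gives a central angle δ ≈ 2.775 rad (159.0°) between the endpoints.
Interpolate at f = 1/2 with slerp weights a = sin((1−f)δ)/sin δ ≈ 2.746, b = sin(fδ)/sin δ ≈ 2.746.
p = a·p₁ + b·p₂ ≈ (0.159, 0.962, 0.223); φ = arcsin(p_z) ≈ 12.91°, λ = atan2(p_y, p_x) ≈ 80.58°.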